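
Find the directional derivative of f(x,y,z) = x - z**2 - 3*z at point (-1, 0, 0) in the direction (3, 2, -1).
3*sqrt(14)/7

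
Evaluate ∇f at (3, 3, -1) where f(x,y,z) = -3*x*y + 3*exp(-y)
(-9, -9 - 3*exp(-3), 0)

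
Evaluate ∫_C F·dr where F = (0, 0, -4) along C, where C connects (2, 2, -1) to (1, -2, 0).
-4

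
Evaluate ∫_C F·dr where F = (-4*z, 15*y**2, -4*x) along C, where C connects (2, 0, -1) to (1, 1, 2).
-11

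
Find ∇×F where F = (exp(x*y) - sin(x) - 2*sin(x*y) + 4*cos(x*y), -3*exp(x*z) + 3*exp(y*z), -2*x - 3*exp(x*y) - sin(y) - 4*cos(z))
(-3*x*exp(x*y) + 3*x*exp(x*z) - 3*y*exp(y*z) - cos(y), 3*y*exp(x*y) + 2, -x*exp(x*y) + 4*x*sin(x*y) + 2*x*cos(x*y) - 3*z*exp(x*z))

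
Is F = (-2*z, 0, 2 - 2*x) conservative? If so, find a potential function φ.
Yes, F is conservative. φ = 2*z*(1 - x)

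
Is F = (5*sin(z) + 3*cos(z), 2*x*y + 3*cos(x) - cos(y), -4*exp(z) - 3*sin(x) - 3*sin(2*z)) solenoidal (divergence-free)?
No, ∇·F = 2*x - 4*exp(z) + sin(y) - 6*cos(2*z)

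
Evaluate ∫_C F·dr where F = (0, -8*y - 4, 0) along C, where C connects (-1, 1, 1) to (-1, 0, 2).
8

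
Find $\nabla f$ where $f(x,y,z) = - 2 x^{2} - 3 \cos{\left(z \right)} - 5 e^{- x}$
(-4*x + 5*exp(-x), 0, 3*sin(z))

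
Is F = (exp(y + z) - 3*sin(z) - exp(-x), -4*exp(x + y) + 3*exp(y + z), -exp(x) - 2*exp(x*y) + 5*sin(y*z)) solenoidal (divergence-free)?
No, ∇·F = ((5*y*cos(y*z) - 4*exp(x + y) + 3*exp(y + z))*exp(x) + 1)*exp(-x)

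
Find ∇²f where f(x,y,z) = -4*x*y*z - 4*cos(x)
4*cos(x)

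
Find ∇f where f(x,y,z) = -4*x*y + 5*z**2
(-4*y, -4*x, 10*z)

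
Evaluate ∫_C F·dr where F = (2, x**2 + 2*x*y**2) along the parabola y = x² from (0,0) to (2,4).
596/7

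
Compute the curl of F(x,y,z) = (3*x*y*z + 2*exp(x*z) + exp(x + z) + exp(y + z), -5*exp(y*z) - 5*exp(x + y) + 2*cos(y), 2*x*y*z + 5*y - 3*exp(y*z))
(2*x*z + 5*y*exp(y*z) - 3*z*exp(y*z) + 5, 3*x*y + 2*x*exp(x*z) - 2*y*z + exp(x + z) + exp(y + z), -3*x*z - 5*exp(x + y) - exp(y + z))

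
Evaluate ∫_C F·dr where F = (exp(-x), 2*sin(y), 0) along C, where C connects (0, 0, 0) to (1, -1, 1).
-2*cos(1) - exp(-1) + 3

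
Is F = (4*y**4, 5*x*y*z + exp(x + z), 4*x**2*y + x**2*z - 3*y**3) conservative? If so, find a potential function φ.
No, ∇×F = (4*x**2 - 5*x*y - 9*y**2 - exp(x + z), 2*x*(-4*y - z), -16*y**3 + 5*y*z + exp(x + z)) ≠ 0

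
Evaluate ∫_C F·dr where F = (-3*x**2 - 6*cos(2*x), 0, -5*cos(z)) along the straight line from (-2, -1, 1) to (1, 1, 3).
-9 - 3*sin(2) - 5*sin(3) - 3*sin(4) + 5*sin(1)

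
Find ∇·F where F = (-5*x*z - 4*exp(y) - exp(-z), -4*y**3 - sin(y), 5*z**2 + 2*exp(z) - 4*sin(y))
-12*y**2 + 5*z + 2*exp(z) - cos(y)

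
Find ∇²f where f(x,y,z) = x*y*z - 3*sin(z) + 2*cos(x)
3*sin(z) - 2*cos(x)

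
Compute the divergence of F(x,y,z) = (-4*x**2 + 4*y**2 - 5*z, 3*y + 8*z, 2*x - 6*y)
3 - 8*x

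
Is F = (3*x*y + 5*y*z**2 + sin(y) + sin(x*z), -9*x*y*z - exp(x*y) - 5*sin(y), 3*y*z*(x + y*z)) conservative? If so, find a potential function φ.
No, ∇×F = (9*x*y + 3*x*z + 6*y*z**2, x*cos(x*z) + 7*y*z, -3*x - 9*y*z - y*exp(x*y) - 5*z**2 - cos(y)) ≠ 0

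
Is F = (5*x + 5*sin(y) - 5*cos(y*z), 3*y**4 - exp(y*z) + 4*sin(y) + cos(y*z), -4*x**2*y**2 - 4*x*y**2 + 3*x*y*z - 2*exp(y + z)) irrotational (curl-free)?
No, ∇×F = (-8*x**2*y - 8*x*y + 3*x*z + y*exp(y*z) + y*sin(y*z) - 2*exp(y + z), y*(8*x*y + 4*y - 3*z + 5*sin(y*z)), -5*z*sin(y*z) - 5*cos(y))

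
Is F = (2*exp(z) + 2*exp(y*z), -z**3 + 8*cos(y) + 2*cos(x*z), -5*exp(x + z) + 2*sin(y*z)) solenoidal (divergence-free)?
No, ∇·F = 2*y*cos(y*z) - 5*exp(x + z) - 8*sin(y)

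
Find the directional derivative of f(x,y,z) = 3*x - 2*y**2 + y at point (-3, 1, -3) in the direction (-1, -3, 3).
6*sqrt(19)/19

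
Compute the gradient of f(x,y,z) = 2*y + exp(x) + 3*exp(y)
(exp(x), 3*exp(y) + 2, 0)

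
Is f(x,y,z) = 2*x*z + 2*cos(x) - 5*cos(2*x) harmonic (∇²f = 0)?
No, ∇²f = -2*cos(x) + 20*cos(2*x)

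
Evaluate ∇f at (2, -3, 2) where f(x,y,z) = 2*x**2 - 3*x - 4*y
(5, -4, 0)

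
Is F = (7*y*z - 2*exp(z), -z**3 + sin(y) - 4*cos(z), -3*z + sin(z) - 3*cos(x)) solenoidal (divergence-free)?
No, ∇·F = cos(y) + cos(z) - 3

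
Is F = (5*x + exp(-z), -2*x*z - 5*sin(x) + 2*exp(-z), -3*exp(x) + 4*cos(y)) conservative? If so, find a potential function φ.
No, ∇×F = (2*x - 4*sin(y) + 2*exp(-z), 3*exp(x) - exp(-z), -2*z - 5*cos(x)) ≠ 0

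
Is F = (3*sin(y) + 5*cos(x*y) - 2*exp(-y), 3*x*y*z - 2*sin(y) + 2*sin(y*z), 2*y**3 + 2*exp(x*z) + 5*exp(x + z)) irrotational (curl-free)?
No, ∇×F = (y*(-3*x + 6*y - 2*cos(y*z)), -2*z*exp(x*z) - 5*exp(x + z), 5*x*sin(x*y) + 3*y*z - 3*cos(y) - 2*exp(-y))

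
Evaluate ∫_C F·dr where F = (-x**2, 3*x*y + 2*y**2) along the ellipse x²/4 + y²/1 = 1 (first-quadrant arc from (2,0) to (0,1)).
16/3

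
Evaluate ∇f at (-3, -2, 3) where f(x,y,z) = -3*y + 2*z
(0, -3, 2)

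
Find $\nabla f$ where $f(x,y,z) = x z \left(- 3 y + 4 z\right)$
(z*(-3*y + 4*z), -3*x*z, x*(-3*y + 8*z))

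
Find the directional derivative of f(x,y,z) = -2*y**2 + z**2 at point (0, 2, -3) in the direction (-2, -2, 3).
-2*sqrt(17)/17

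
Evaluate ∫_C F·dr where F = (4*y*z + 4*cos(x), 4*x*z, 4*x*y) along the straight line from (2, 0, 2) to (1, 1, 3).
-4*sin(2) + 4*sin(1) + 12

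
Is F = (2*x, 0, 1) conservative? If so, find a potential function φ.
Yes, F is conservative. φ = x**2 + z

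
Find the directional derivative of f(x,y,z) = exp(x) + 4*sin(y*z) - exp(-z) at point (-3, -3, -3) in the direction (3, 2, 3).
3*sqrt(22)*(1 - 20*exp(3)*cos(9) + exp(6))*exp(-3)/22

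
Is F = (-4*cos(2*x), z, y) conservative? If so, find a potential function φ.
Yes, F is conservative. φ = y*z - 2*sin(2*x)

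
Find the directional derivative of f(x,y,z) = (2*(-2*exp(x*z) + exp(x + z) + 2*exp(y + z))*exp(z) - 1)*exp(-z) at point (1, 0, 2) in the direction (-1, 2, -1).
sqrt(6)*(-4*exp(5) - 1 + 16*exp(4))*exp(-2)/6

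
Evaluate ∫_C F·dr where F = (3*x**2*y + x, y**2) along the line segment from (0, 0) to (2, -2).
-38/3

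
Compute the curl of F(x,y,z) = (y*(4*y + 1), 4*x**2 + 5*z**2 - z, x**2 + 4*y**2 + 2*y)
(8*y - 10*z + 3, -2*x, 8*x - 8*y - 1)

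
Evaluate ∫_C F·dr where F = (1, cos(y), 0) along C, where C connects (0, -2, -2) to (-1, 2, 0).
-1 + 2*sin(2)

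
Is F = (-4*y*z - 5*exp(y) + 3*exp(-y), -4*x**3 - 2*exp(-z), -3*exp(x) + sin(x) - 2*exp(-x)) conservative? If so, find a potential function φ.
No, ∇×F = (-2*exp(-z), -4*y - cos(x) + 5*sinh(x) + cosh(x), -12*x**2 + 4*z + 5*exp(y) + 3*exp(-y)) ≠ 0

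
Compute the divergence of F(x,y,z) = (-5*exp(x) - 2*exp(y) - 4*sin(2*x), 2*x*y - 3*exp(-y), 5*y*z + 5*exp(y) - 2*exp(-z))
2*x + 5*y - 5*exp(x) - 8*cos(2*x) + 2*exp(-z) + 3*exp(-y)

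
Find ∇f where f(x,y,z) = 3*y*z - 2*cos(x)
(2*sin(x), 3*z, 3*y)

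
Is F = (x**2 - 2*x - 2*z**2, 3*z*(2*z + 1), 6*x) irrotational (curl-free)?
No, ∇×F = (-12*z - 3, -4*z - 6, 0)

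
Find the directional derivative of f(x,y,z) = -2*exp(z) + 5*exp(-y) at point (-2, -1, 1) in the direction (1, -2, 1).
4*sqrt(6)*E/3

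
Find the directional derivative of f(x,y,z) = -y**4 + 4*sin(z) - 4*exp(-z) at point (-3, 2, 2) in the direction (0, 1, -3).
-2*sqrt(10)*(3*exp(2)*cos(2) + 3 + 8*exp(2))*exp(-2)/5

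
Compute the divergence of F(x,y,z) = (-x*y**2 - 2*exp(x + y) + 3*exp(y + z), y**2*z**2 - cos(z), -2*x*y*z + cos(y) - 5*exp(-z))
-2*x*y - y**2 + 2*y*z**2 - 2*exp(x + y) + 5*exp(-z)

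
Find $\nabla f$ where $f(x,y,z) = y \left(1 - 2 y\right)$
(0, 1 - 4*y, 0)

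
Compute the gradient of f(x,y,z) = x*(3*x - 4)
(6*x - 4, 0, 0)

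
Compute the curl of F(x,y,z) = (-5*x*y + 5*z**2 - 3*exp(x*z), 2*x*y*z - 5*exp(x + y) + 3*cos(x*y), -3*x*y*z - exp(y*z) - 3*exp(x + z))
(-2*x*y - 3*x*z - z*exp(y*z), -3*x*exp(x*z) + 3*y*z + 10*z + 3*exp(x + z), 5*x + 2*y*z - 3*y*sin(x*y) - 5*exp(x + y))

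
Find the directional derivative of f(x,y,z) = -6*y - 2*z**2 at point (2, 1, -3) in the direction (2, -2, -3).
-24*sqrt(17)/17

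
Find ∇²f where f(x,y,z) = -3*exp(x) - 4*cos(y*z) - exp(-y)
4*y**2*cos(y*z) + 4*z**2*cos(y*z) - 3*exp(x) - exp(-y)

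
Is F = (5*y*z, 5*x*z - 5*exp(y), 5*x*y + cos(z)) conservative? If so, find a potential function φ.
Yes, F is conservative. φ = 5*x*y*z - 5*exp(y) + sin(z)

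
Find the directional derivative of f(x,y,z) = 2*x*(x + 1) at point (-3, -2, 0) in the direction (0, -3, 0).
0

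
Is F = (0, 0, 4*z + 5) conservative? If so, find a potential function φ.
Yes, F is conservative. φ = z*(2*z + 5)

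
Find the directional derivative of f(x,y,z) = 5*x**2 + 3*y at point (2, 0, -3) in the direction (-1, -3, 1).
-29*sqrt(11)/11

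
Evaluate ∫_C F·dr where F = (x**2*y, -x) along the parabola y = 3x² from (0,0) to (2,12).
16/5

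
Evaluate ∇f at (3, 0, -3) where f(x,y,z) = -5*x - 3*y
(-5, -3, 0)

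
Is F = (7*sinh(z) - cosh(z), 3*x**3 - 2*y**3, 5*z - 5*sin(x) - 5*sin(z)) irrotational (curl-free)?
No, ∇×F = (0, 5*cos(x) - sinh(z) + 7*cosh(z), 9*x**2)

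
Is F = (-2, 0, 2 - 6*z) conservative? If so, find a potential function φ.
Yes, F is conservative. φ = -2*x - 3*z**2 + 2*z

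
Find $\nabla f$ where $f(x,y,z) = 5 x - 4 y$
(5, -4, 0)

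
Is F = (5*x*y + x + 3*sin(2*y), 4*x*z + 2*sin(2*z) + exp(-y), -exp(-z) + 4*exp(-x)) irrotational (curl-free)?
No, ∇×F = (-4*x - 4*cos(2*z), 4*exp(-x), -5*x + 4*z - 6*cos(2*y))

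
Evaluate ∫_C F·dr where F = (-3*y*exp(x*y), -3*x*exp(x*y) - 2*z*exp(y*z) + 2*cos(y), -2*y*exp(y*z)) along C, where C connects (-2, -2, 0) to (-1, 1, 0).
-3*exp(-1) + 2*sin(1) + 2*sin(2) + 3*exp(4)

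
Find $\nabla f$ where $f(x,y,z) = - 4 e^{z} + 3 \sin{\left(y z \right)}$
(0, 3*z*cos(y*z), 3*y*cos(y*z) - 4*exp(z))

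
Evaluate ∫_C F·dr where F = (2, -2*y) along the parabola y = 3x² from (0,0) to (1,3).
-7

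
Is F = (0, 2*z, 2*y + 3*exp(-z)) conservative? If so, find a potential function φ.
Yes, F is conservative. φ = 2*y*z - 3*exp(-z)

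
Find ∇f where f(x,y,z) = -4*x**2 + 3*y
(-8*x, 3, 0)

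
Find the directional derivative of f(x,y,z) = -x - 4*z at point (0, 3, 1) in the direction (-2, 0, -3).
14*sqrt(13)/13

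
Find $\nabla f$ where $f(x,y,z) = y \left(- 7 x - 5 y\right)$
(-7*y, -7*x - 10*y, 0)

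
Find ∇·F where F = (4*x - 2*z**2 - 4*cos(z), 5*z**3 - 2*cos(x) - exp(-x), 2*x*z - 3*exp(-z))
2*x + 4 + 3*exp(-z)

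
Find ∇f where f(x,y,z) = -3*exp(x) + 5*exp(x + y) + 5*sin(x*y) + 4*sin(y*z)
(5*y*cos(x*y) - 3*exp(x) + 5*exp(x + y), 5*x*cos(x*y) + 4*z*cos(y*z) + 5*exp(x + y), 4*y*cos(y*z))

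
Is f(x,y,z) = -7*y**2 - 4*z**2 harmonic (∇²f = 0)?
No, ∇²f = -22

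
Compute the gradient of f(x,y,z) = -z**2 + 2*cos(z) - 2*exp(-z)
(0, 0, -2*z - 2*sin(z) + 2*exp(-z))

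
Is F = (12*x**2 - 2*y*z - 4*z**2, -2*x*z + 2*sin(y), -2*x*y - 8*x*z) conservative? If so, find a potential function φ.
Yes, F is conservative. φ = 4*x**3 - 2*x*y*z - 4*x*z**2 - 2*cos(y)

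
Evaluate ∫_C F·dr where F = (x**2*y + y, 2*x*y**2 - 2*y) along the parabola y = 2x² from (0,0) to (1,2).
172/105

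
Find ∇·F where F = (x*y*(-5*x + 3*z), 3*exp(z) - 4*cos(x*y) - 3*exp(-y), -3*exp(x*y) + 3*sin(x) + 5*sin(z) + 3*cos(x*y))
-10*x*y + 4*x*sin(x*y) + 3*y*z + 5*cos(z) + 3*exp(-y)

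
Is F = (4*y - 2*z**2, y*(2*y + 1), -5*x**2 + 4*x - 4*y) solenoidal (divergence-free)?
No, ∇·F = 4*y + 1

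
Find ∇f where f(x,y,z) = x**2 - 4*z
(2*x, 0, -4)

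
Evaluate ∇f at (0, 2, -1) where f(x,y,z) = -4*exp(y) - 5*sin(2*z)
(0, -4*exp(2), -10*cos(2))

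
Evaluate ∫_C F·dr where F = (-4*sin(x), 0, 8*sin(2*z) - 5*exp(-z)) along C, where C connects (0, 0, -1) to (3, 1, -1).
-4 + 4*cos(3)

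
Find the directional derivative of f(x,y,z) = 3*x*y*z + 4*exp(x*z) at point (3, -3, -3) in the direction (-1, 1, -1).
-9*sqrt(3)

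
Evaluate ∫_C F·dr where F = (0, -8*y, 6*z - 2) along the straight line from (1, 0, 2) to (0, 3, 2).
-36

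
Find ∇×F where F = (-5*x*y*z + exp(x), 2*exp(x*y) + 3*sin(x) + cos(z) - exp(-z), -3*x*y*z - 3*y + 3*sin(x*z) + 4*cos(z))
(-3*x*z + sin(z) - 3 - exp(-z), -5*x*y + 3*y*z - 3*z*cos(x*z), 5*x*z + 2*y*exp(x*y) + 3*cos(x))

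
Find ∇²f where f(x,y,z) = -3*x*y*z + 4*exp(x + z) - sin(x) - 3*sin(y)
8*exp(x + z) + sin(x) + 3*sin(y)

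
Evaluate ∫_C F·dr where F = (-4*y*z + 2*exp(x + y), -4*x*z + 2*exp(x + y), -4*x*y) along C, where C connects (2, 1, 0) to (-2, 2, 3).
50 - 2*exp(3)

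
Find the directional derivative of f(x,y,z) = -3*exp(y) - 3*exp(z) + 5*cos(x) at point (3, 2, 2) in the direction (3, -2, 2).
-15*sqrt(17)*sin(3)/17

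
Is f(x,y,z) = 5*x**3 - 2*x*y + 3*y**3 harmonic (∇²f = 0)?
No, ∇²f = 30*x + 18*y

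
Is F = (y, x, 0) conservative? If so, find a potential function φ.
Yes, F is conservative. φ = x*y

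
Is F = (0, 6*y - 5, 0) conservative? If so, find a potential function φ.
Yes, F is conservative. φ = y*(3*y - 5)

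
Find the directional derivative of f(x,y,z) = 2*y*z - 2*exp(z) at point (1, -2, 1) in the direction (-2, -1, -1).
sqrt(6)*(1 + E)/3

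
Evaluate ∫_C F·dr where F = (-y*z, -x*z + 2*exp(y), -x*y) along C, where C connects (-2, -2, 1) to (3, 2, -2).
4*sinh(2) + 16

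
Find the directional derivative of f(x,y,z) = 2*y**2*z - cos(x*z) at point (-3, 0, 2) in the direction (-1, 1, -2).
-2*sqrt(6)*sin(6)/3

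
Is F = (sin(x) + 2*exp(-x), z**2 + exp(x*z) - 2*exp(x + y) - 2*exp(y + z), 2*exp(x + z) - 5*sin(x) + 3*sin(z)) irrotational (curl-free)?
No, ∇×F = (-x*exp(x*z) - 2*z + 2*exp(y + z), -2*exp(x + z) + 5*cos(x), z*exp(x*z) - 2*exp(x + y))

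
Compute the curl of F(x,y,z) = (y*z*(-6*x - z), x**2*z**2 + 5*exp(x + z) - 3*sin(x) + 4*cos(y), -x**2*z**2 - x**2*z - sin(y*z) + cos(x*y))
(-2*x**2*z - x*sin(x*y) - z*cos(y*z) - 5*exp(x + z), -6*x*y + 2*x*z**2 + 2*x*z - 2*y*z + y*sin(x*y), 2*x*z**2 + z*(6*x + z) + 5*exp(x + z) - 3*cos(x))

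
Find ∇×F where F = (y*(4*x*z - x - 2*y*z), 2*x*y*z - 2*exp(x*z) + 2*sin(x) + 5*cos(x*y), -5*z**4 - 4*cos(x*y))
(2*x*(-y + exp(x*z) + 2*sin(x*y)), 2*y*(2*x - y - 2*sin(x*y)), -4*x*z + x + 6*y*z - 5*y*sin(x*y) - 2*z*exp(x*z) + 2*cos(x))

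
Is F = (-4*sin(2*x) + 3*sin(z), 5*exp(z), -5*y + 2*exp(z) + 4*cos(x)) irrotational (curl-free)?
No, ∇×F = (-5*exp(z) - 5, 4*sin(x) + 3*cos(z), 0)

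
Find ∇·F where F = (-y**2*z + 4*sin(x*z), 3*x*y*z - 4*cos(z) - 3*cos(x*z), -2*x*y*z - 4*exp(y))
-2*x*y + 3*x*z + 4*z*cos(x*z)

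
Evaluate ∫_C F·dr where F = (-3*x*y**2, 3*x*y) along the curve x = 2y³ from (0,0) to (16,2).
-5568/5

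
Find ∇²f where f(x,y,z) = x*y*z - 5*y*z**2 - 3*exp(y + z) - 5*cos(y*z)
5*y**2*cos(y*z) - 10*y + 5*z**2*cos(y*z) - 6*exp(y + z)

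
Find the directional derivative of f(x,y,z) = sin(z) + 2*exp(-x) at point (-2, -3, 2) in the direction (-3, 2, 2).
2*sqrt(17)*(cos(2) + 3*exp(2))/17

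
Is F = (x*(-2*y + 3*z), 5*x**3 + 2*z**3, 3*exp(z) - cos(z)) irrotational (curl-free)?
No, ∇×F = (-6*z**2, 3*x, x*(15*x + 2))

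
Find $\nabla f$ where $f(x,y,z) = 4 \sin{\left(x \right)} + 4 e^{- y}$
(4*cos(x), -4*exp(-y), 0)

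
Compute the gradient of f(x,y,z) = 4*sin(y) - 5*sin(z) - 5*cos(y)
(0, 5*sin(y) + 4*cos(y), -5*cos(z))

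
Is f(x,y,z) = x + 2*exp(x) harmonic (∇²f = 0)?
No, ∇²f = 2*exp(x)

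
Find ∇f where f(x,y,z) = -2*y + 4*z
(0, -2, 4)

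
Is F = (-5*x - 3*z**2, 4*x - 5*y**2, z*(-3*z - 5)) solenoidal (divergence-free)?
No, ∇·F = -10*y - 6*z - 10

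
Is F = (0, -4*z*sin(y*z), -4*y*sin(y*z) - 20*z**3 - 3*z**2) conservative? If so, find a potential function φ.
Yes, F is conservative. φ = -5*z**4 - z**3 + 4*cos(y*z)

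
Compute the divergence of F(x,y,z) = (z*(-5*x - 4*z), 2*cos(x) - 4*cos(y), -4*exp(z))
-5*z - 4*exp(z) + 4*sin(y)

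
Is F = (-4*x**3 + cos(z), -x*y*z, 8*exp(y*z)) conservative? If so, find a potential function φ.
No, ∇×F = (x*y + 8*z*exp(y*z), -sin(z), -y*z) ≠ 0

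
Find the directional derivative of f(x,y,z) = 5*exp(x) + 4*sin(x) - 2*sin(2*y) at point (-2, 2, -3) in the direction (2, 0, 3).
2*sqrt(13)*(4*exp(2)*cos(2) + 5)*exp(-2)/13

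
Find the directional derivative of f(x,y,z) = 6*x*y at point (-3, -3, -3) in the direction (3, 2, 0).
-90*sqrt(13)/13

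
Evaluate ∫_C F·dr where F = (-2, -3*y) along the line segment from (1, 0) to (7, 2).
-18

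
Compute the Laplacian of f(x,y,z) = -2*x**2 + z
-4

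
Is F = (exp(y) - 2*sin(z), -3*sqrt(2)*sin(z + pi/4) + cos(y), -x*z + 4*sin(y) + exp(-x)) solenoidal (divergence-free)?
No, ∇·F = -x - sin(y)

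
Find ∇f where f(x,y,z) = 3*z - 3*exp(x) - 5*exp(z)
(-3*exp(x), 0, 3 - 5*exp(z))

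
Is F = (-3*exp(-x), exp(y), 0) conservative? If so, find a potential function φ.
Yes, F is conservative. φ = exp(y) + 3*exp(-x)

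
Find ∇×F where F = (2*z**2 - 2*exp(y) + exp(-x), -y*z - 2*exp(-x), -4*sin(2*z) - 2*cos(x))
(y, 4*z - 2*sin(x), 2*exp(y) + 2*exp(-x))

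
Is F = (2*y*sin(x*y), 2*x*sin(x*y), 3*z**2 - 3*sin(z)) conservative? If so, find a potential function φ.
Yes, F is conservative. φ = z**3 + 3*cos(z) - 2*cos(x*y)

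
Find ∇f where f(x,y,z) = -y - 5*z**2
(0, -1, -10*z)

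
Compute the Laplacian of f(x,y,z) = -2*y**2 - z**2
-6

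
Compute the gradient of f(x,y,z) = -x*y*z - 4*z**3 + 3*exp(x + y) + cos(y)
(-y*z + 3*exp(x + y), -x*z + 3*exp(x + y) - sin(y), -x*y - 12*z**2)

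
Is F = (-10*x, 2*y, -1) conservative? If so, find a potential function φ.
Yes, F is conservative. φ = -5*x**2 + y**2 - z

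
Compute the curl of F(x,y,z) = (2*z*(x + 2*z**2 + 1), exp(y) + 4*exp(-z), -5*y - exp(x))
(-5 + 4*exp(-z), 2*x + 12*z**2 + exp(x) + 2, 0)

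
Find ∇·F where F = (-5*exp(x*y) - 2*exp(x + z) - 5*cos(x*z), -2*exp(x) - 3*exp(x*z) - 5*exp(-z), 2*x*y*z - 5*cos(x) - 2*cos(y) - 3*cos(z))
2*x*y - 5*y*exp(x*y) + 5*z*sin(x*z) - 2*exp(x + z) + 3*sin(z)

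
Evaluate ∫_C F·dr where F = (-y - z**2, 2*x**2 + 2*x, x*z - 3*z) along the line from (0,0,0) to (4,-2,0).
-76/3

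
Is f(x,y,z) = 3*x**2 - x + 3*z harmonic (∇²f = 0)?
No, ∇²f = 6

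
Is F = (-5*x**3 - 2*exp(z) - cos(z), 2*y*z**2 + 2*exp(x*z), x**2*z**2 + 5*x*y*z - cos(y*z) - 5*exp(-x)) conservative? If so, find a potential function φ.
No, ∇×F = (5*x*z - 2*x*exp(x*z) - 4*y*z + z*sin(y*z), -2*x*z**2 - 5*y*z - 2*exp(z) + sin(z) - 5*exp(-x), 2*z*exp(x*z)) ≠ 0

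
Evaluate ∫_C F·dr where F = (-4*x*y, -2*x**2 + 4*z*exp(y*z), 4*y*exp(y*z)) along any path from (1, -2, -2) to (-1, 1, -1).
-4*exp(4) - 6 + 4*exp(-1)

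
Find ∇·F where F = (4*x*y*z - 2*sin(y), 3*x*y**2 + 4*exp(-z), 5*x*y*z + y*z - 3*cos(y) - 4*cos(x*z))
11*x*y + 4*x*sin(x*z) + 4*y*z + y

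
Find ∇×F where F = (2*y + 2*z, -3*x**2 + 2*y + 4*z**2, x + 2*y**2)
(4*y - 8*z, 1, -6*x - 2)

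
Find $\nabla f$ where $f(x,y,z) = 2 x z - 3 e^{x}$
(2*z - 3*exp(x), 0, 2*x)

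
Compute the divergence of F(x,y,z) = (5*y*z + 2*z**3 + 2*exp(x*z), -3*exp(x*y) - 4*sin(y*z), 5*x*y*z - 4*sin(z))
5*x*y - 3*x*exp(x*y) + 2*z*exp(x*z) - 4*z*cos(y*z) - 4*cos(z)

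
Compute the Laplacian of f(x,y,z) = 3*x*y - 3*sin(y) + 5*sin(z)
3*sin(y) - 5*sin(z)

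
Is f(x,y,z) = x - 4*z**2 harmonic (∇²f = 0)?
No, ∇²f = -8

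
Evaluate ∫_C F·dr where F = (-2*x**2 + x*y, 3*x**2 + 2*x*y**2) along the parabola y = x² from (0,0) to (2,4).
2012/21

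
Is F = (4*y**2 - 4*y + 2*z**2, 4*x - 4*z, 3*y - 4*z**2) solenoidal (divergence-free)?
No, ∇·F = -8*z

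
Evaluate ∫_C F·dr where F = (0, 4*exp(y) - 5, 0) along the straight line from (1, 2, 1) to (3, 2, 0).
0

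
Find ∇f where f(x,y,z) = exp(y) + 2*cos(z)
(0, exp(y), -2*sin(z))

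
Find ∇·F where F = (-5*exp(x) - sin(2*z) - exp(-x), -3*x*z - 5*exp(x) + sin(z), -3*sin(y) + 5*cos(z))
-5*exp(x) - 5*sin(z) + exp(-x)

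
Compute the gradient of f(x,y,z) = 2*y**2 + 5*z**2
(0, 4*y, 10*z)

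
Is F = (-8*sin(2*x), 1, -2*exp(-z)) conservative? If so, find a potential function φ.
Yes, F is conservative. φ = y + 4*cos(2*x) + 2*exp(-z)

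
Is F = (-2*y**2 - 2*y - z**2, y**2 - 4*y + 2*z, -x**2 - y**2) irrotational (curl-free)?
No, ∇×F = (-2*y - 2, 2*x - 2*z, 4*y + 2)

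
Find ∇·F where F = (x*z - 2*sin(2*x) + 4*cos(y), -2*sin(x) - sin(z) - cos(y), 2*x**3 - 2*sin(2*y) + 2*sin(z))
z + sin(y) - 4*cos(2*x) + 2*cos(z)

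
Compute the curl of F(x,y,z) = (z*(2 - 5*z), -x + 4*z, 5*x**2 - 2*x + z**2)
(-4, -10*x - 10*z + 4, -1)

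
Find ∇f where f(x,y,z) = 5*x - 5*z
(5, 0, -5)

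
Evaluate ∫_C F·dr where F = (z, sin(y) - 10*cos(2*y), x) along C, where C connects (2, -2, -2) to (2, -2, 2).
8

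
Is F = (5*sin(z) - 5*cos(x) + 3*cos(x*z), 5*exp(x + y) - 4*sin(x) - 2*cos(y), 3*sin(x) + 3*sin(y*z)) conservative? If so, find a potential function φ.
No, ∇×F = (3*z*cos(y*z), -3*x*sin(x*z) - 3*cos(x) + 5*cos(z), 5*exp(x + y) - 4*cos(x)) ≠ 0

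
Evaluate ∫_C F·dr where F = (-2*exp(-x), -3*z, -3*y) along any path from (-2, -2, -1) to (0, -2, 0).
8 - 2*exp(2)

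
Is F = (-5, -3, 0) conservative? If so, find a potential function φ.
Yes, F is conservative. φ = -5*x - 3*y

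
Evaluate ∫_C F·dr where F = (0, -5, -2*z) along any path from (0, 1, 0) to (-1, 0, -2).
1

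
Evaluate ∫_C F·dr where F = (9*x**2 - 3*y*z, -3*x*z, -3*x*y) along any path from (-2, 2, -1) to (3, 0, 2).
117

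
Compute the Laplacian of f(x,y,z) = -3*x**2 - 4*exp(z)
-4*exp(z) - 6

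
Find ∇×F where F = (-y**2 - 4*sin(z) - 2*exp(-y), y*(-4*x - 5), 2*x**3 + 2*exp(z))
(0, -6*x**2 - 4*cos(z), -2*y - 2*exp(-y))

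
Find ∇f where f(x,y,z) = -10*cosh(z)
(0, 0, -10*sinh(z))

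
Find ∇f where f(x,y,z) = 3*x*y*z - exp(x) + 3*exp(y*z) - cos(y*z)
(3*y*z - exp(x), z*(3*x + 3*exp(y*z) + sin(y*z)), y*(3*x + 3*exp(y*z) + sin(y*z)))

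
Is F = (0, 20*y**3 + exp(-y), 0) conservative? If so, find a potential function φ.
Yes, F is conservative. φ = 5*y**4 - exp(-y)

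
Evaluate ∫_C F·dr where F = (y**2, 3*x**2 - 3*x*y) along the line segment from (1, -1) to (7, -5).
-334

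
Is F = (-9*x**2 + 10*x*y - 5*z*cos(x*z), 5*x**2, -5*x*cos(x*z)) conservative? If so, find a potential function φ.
Yes, F is conservative. φ = -3*x**3 + 5*x**2*y - 5*sin(x*z)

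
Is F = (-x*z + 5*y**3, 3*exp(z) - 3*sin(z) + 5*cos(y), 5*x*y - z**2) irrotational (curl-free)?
No, ∇×F = (5*x - 3*exp(z) + 3*cos(z), -x - 5*y, -15*y**2)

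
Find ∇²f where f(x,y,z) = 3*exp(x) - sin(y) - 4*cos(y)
3*exp(x) + sin(y) + 4*cos(y)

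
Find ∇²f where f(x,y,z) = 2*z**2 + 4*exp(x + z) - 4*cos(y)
8*exp(x + z) + 4*cos(y) + 4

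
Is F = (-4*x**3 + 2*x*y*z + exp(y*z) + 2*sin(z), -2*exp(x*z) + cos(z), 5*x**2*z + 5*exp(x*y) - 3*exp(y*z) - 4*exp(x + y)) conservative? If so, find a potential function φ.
No, ∇×F = (5*x*exp(x*y) + 2*x*exp(x*z) - 3*z*exp(y*z) - 4*exp(x + y) + sin(z), 2*x*y - 10*x*z - 5*y*exp(x*y) + y*exp(y*z) + 4*exp(x + y) + 2*cos(z), z*(-2*x - 2*exp(x*z) - exp(y*z))) ≠ 0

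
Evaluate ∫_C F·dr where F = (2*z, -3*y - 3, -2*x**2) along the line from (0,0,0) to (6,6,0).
-72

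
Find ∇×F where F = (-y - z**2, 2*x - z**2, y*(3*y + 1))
(6*y + 2*z + 1, -2*z, 3)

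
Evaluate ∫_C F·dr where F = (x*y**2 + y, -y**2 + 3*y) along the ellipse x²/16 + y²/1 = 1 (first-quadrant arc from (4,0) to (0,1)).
-pi - 17/6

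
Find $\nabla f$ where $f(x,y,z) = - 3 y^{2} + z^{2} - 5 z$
(0, -6*y, 2*z - 5)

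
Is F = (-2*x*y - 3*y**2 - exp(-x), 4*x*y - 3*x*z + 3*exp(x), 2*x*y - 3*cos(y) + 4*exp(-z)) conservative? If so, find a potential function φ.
No, ∇×F = (5*x + 3*sin(y), -2*y, 2*x + 10*y - 3*z + 3*exp(x)) ≠ 0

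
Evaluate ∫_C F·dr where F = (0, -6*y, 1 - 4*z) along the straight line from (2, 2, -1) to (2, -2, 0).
3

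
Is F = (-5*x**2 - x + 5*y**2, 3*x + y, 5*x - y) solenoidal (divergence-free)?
No, ∇·F = -10*x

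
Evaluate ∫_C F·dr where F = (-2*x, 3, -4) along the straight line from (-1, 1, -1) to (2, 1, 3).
-19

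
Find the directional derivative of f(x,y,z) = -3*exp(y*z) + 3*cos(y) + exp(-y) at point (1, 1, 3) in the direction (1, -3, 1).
3*sqrt(11)*(1 + 3*E*sin(1) + 8*exp(4))*exp(-1)/11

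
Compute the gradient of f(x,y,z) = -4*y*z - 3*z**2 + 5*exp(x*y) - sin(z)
(5*y*exp(x*y), 5*x*exp(x*y) - 4*z, -4*y - 6*z - cos(z))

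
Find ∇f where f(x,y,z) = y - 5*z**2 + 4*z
(0, 1, 4 - 10*z)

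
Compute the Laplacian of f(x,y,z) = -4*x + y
0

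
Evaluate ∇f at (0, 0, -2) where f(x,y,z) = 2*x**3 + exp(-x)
(-1, 0, 0)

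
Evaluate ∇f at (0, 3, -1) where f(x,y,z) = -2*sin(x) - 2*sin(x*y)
(-8, 0, 0)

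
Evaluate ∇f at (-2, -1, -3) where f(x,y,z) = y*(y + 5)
(0, 3, 0)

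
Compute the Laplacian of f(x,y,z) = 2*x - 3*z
0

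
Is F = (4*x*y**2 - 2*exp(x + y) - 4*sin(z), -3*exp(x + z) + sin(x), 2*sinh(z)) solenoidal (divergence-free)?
No, ∇·F = 4*y**2 - 2*exp(x + y) + 2*cosh(z)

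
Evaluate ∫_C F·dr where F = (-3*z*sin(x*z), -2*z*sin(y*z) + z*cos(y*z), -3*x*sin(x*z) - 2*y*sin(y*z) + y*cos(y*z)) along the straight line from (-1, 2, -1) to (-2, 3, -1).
2*cos(3) - 3*cos(1) - sin(3) + sqrt(2)*sin(pi/4 + 2)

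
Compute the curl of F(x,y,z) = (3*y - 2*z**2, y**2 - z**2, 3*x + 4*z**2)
(2*z, -4*z - 3, -3)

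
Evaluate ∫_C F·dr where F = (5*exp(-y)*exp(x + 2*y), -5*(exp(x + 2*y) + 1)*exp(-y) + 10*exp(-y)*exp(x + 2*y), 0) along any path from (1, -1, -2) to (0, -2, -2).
-5*E - 5 + 5*exp(-2) + 5*exp(2)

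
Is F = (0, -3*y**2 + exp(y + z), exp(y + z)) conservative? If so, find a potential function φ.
Yes, F is conservative. φ = -y**3 + exp(y + z)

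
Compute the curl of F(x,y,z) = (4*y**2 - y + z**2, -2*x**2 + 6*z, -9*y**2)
(-18*y - 6, 2*z, -4*x - 8*y + 1)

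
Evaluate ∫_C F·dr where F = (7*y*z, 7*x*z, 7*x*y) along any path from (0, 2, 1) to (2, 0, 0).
0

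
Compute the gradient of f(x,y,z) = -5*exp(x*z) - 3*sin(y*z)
(-5*z*exp(x*z), -3*z*cos(y*z), -5*x*exp(x*z) - 3*y*cos(y*z))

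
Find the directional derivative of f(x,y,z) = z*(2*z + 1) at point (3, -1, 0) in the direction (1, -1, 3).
3*sqrt(11)/11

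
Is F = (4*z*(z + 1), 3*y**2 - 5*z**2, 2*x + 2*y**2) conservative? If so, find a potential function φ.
No, ∇×F = (4*y + 10*z, 8*z + 2, 0) ≠ 0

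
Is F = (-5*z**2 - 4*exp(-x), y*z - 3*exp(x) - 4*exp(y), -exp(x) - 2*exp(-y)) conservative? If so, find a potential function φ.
No, ∇×F = (-y + 2*exp(-y), -10*z + exp(x), -3*exp(x)) ≠ 0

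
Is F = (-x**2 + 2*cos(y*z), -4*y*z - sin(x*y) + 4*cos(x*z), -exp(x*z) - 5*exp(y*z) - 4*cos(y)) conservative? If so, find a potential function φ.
No, ∇×F = (4*x*sin(x*z) + 4*y - 5*z*exp(y*z) + 4*sin(y), -2*y*sin(y*z) + z*exp(x*z), -y*cos(x*y) - 4*z*sin(x*z) + 2*z*sin(y*z)) ≠ 0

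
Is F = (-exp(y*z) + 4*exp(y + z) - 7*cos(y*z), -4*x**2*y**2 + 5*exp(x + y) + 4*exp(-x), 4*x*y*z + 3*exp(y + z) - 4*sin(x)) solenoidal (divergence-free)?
No, ∇·F = -8*x**2*y + 4*x*y + 5*exp(x + y) + 3*exp(y + z)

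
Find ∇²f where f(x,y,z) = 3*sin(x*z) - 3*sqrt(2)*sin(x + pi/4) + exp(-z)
(3*(-x**2*sin(x*z) - z**2*sin(x*z) + sqrt(2)*sin(x + pi/4))*exp(z) + 1)*exp(-z)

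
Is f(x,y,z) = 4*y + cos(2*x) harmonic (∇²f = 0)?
No, ∇²f = -4*cos(2*x)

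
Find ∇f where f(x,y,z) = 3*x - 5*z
(3, 0, -5)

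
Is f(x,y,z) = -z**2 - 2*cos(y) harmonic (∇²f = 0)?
No, ∇²f = 2*cos(y) - 2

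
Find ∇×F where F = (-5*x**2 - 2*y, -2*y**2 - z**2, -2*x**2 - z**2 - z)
(2*z, 4*x, 2)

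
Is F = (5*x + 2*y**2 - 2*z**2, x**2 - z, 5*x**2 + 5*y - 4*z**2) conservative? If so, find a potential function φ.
No, ∇×F = (6, -10*x - 4*z, 2*x - 4*y) ≠ 0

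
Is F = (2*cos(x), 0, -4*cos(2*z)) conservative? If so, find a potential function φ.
Yes, F is conservative. φ = 2*sin(x) - 2*sin(2*z)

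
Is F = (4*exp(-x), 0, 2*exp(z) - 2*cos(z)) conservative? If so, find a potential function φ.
Yes, F is conservative. φ = 2*exp(z) - 2*sin(z) - 4*exp(-x)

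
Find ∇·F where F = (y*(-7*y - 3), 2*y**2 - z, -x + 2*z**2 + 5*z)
4*y + 4*z + 5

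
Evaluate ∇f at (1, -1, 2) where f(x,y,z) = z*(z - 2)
(0, 0, 2)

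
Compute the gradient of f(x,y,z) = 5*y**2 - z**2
(0, 10*y, -2*z)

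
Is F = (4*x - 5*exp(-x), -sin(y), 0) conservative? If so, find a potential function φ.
Yes, F is conservative. φ = 2*x**2 + cos(y) + 5*exp(-x)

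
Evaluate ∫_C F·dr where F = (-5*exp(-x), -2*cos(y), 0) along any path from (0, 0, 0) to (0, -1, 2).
2*sin(1)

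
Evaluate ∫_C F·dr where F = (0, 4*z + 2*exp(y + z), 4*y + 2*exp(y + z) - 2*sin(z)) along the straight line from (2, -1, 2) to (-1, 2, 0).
-2*E - 2*cos(2) + 10 + 2*exp(2)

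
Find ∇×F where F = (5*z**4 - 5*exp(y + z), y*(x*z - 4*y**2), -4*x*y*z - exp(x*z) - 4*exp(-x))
(x*(-y - 4*z), 4*y*z + 20*z**3 + z*exp(x*z) - 5*exp(y + z) - 4*exp(-x), y*z + 5*exp(y + z))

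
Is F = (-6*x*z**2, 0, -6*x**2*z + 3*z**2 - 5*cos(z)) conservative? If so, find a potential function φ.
Yes, F is conservative. φ = -3*x**2*z**2 + z**3 - 5*sin(z)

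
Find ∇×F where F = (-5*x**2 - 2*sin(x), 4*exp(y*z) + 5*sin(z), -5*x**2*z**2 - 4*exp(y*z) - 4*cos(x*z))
(-4*y*exp(y*z) - 4*z*exp(y*z) - 5*cos(z), 2*z*(5*x*z - 2*sin(x*z)), 0)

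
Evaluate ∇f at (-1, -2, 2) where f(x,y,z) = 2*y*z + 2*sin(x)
(2*cos(1), 4, -4)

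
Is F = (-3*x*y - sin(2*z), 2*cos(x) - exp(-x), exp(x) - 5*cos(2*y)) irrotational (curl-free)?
No, ∇×F = (10*sin(2*y), -exp(x) - 2*cos(2*z), 3*x - 2*sin(x) + exp(-x))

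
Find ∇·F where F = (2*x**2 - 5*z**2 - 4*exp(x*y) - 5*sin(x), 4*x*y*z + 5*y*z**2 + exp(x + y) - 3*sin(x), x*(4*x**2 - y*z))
-x*y + 4*x*z + 4*x - 4*y*exp(x*y) + 5*z**2 + exp(x + y) - 5*cos(x)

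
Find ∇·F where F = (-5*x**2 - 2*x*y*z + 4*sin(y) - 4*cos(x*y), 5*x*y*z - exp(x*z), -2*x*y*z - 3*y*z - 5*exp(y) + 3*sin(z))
-2*x*y + 5*x*z - 10*x - 2*y*z + 4*y*sin(x*y) - 3*y + 3*cos(z)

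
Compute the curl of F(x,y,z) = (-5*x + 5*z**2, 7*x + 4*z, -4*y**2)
(-8*y - 4, 10*z, 7)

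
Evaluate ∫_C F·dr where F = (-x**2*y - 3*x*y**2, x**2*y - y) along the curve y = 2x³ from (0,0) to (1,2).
-7/3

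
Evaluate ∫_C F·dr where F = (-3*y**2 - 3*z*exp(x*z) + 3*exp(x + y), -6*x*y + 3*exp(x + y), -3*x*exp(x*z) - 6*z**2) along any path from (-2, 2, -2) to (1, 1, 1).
-48 - 3*E + 3*exp(2) + 3*exp(4)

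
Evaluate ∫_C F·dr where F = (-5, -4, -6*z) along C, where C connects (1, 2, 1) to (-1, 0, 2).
9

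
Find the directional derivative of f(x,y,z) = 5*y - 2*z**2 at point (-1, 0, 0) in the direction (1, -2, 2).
-10/3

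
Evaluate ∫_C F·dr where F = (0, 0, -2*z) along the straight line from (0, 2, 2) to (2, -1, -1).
3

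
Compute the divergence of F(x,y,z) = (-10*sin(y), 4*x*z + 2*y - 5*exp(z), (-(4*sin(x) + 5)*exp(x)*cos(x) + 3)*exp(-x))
2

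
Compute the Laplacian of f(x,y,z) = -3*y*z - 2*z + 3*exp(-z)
3*exp(-z)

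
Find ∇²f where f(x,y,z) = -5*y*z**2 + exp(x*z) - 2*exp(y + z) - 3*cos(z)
x**2*exp(x*z) - 10*y + z**2*exp(x*z) - 4*exp(y + z) + 3*cos(z)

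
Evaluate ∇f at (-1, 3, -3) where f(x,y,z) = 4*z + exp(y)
(0, exp(3), 4)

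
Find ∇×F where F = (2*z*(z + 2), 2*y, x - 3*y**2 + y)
(1 - 6*y, 4*z + 3, 0)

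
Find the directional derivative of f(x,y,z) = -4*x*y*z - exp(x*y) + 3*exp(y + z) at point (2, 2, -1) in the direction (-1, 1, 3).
12*sqrt(11)*(-4 + E)/11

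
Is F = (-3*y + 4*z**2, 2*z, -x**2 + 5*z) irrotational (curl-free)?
No, ∇×F = (-2, 2*x + 8*z, 3)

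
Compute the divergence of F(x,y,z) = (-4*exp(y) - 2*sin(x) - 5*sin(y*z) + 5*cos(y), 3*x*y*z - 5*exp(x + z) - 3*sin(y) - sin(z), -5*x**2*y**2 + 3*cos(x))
3*x*z - 2*cos(x) - 3*cos(y)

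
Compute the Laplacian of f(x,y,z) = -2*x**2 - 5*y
-4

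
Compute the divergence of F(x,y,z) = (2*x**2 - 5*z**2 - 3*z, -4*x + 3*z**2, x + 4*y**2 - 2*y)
4*x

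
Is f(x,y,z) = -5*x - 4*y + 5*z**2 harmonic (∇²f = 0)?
No, ∇²f = 10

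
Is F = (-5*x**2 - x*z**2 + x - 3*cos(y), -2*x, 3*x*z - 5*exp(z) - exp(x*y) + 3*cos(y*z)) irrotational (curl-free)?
No, ∇×F = (-x*exp(x*y) - 3*z*sin(y*z), -2*x*z + y*exp(x*y) - 3*z, -3*sin(y) - 2)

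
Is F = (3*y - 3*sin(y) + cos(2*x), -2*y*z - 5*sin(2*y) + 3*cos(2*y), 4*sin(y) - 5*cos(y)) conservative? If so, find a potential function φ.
No, ∇×F = (2*y + 5*sin(y) + 4*cos(y), 0, 3*cos(y) - 3) ≠ 0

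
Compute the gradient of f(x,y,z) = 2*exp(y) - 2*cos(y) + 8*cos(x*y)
(-8*y*sin(x*y), -8*x*sin(x*y) + 2*exp(y) + 2*sin(y), 0)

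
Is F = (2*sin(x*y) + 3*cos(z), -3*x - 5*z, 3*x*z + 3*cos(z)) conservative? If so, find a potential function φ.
No, ∇×F = (5, -3*z - 3*sin(z), -2*x*cos(x*y) - 3) ≠ 0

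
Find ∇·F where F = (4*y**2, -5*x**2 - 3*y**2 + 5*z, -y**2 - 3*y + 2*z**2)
-6*y + 4*z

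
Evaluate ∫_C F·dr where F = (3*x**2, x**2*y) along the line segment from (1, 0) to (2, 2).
38/3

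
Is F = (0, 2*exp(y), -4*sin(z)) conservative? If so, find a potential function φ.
Yes, F is conservative. φ = 2*exp(y) + 4*cos(z)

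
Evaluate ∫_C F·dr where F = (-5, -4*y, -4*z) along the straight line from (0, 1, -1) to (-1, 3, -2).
-17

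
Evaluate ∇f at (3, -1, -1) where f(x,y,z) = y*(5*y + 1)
(0, -9, 0)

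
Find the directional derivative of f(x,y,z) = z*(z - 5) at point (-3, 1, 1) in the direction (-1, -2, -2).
2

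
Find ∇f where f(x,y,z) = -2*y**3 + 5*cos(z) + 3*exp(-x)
(-3*exp(-x), -6*y**2, -5*sin(z))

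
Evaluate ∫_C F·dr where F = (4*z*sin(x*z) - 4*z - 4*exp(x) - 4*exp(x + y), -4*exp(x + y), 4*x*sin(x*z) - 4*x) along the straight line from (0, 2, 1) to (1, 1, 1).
-4*E - 4*cos(1) + 4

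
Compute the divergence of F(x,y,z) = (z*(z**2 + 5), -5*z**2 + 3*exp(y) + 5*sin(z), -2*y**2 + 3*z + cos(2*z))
3*exp(y) - 2*sin(2*z) + 3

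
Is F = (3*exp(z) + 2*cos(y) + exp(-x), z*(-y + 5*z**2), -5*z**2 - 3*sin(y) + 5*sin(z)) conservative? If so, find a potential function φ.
No, ∇×F = (y - 15*z**2 - 3*cos(y), 3*exp(z), 2*sin(y)) ≠ 0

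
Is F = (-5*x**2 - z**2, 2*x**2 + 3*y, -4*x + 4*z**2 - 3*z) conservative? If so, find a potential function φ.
No, ∇×F = (0, 4 - 2*z, 4*x) ≠ 0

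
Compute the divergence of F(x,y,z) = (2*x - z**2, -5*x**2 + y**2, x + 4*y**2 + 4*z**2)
2*y + 8*z + 2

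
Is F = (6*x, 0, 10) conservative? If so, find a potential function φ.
Yes, F is conservative. φ = 3*x**2 + 10*z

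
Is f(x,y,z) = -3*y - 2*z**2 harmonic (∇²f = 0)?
No, ∇²f = -4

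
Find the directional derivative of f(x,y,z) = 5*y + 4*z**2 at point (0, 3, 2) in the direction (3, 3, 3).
7*sqrt(3)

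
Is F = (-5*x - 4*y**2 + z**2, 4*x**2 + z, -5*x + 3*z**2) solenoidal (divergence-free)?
No, ∇·F = 6*z - 5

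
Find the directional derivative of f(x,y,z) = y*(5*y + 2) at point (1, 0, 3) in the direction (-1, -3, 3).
-6*sqrt(19)/19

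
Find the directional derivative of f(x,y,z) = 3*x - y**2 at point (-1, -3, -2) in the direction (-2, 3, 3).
6*sqrt(22)/11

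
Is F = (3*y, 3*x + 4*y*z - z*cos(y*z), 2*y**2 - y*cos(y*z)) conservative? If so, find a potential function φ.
Yes, F is conservative. φ = 3*x*y + 2*y**2*z - sin(y*z)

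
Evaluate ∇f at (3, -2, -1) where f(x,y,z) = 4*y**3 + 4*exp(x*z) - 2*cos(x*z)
(-4*exp(-3) + 2*sin(3), 48, -6*sin(3) + 12*exp(-3))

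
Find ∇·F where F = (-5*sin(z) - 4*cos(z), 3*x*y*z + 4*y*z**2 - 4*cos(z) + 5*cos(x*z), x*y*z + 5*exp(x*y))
x*y + 3*x*z + 4*z**2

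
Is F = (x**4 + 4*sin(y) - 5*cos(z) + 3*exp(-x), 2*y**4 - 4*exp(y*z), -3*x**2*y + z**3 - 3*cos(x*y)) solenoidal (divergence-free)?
No, ∇·F = 4*x**3 + 8*y**3 + 3*z**2 - 4*z*exp(y*z) - 3*exp(-x)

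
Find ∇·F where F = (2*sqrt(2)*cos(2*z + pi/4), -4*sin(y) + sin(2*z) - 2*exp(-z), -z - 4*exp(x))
-4*cos(y) - 1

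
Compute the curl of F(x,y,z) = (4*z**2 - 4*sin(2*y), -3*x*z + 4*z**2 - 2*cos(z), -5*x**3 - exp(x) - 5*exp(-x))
(3*x - 8*z - 2*sin(z), 15*x**2 + 8*z + exp(x) - 5*exp(-x), -3*z + 8*cos(2*y))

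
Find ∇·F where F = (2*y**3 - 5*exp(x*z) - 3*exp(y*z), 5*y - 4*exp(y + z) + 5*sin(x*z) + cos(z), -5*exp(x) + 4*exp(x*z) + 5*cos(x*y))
4*x*exp(x*z) - 5*z*exp(x*z) - 4*exp(y + z) + 5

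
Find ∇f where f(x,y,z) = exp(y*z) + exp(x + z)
(exp(x + z), z*exp(y*z), y*exp(y*z) + exp(x + z))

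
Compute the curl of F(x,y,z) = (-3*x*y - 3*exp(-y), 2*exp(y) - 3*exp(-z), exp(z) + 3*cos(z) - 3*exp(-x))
(-3*exp(-z), -3*exp(-x), 3*x - 3*exp(-y))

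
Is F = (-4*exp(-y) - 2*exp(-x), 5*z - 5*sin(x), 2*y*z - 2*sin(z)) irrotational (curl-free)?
No, ∇×F = (2*z - 5, 0, -5*cos(x) - 4*exp(-y))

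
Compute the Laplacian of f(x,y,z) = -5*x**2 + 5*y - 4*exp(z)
-4*exp(z) - 10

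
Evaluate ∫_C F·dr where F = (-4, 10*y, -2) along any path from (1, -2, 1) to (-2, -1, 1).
-3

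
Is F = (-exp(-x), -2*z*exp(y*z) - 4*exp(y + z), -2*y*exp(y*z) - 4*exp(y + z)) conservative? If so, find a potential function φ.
Yes, F is conservative. φ = -2*exp(y*z) - 4*exp(y + z) + exp(-x)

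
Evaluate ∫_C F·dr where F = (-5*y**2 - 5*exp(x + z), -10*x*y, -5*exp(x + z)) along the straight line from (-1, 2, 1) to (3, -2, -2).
-75 - 5*E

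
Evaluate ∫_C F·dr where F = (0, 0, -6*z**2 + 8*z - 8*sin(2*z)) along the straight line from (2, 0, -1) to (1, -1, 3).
-24 - 4*cos(2) + 4*cos(6)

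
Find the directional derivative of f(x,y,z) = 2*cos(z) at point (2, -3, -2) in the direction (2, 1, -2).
-4*sin(2)/3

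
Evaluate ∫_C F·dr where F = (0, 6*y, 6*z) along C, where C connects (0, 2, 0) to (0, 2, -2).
12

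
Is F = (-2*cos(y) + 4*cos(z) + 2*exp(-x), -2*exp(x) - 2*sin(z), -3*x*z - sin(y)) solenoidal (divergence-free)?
No, ∇·F = -3*x - 2*exp(-x)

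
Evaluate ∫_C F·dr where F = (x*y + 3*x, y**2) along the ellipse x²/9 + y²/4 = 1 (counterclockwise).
0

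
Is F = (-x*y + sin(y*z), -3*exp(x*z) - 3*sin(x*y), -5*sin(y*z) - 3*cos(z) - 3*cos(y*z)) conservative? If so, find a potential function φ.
No, ∇×F = (3*x*exp(x*z) + 3*z*sin(y*z) - 5*z*cos(y*z), y*cos(y*z), x - 3*y*cos(x*y) - 3*z*exp(x*z) - z*cos(y*z)) ≠ 0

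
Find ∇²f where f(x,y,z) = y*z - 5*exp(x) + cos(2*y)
-5*exp(x) - 4*cos(2*y)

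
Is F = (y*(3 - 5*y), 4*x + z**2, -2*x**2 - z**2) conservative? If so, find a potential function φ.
No, ∇×F = (-2*z, 4*x, 10*y + 1) ≠ 0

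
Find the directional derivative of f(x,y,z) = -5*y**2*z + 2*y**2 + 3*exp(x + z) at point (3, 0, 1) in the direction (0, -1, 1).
3*sqrt(2)*exp(4)/2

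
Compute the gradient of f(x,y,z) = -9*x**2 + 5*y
(-18*x, 5, 0)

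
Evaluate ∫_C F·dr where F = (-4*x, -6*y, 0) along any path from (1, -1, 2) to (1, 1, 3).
0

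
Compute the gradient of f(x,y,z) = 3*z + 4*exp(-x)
(-4*exp(-x), 0, 3)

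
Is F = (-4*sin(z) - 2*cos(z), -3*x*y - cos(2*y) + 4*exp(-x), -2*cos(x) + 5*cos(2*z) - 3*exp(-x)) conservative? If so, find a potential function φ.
No, ∇×F = (0, -2*sin(x) + 2*sin(z) - 4*cos(z) - 3*exp(-x), -3*y - 4*exp(-x)) ≠ 0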